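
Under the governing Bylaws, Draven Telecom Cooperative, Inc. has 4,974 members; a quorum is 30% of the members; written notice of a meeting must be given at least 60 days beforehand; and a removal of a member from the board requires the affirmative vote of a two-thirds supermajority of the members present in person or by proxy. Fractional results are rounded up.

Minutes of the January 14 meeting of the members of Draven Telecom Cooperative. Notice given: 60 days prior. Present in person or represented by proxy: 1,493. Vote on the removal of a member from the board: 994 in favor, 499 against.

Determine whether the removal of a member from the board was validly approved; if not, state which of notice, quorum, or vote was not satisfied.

Invalid — vote requirement not satisfied.

Notice: 60 days given; 60 required. Satisfied.
Quorum: 30% of 4,974 = 1,492.20, rounded up to 1,493; 1,493 present. Satisfied.
Vote: requires two-thirds of those present (1,493); 2/3 of 1493 = 995.33, rounded up to 996, so 996 needed; 994 in favor. Not satisfied.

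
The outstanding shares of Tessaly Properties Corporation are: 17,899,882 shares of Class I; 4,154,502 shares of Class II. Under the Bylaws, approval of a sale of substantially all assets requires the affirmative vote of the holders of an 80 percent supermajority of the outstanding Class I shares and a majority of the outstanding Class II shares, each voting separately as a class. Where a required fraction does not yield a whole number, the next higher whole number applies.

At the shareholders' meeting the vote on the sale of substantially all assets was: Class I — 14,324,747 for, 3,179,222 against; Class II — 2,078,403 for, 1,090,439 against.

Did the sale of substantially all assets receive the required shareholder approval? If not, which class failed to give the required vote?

Class I: 4/5 of 17899882 = 14319905.60, rounded up to 14319906; 14,319,906 required, 14,324,747 in favor — approved.
Class II: a majority of 4154502 is 2077252; 2,077,252 required, 2,078,403 in favor — approved.

Approved — every class gave the required vote.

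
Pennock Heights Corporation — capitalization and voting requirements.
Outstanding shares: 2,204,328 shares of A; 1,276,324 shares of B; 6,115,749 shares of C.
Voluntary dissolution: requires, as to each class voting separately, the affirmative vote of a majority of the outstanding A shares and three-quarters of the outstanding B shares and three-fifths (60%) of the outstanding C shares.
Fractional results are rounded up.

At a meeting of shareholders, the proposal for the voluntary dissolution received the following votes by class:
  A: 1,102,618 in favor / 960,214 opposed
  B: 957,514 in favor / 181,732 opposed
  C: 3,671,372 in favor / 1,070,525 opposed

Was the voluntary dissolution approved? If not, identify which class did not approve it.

A: a majority of 2204328 is 1102165; 1,102,165 required, 1,102,618 in favor — approved.
B: 3/4 of 1276324 = 957243; 957,243 required, 957,514 in favor — approved.
C: 3/5 of 6115749 = 3669449.40, rounded up to 3669450; 3,669,450 required, 3,671,372 in favor — approved.

Approved — every class gave the required vote.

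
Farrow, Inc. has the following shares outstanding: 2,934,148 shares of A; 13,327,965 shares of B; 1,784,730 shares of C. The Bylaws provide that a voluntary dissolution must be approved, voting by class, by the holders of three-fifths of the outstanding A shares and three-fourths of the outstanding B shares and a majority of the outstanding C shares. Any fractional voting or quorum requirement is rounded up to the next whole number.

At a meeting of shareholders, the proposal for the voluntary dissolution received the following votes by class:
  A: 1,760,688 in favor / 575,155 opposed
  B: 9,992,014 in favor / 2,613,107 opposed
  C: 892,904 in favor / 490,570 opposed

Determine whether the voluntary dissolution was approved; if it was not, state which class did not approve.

Not approved — the B shares did not give the required vote.

A: 3/5 of 2934148 = 1760488.80, rounded up to 1760489; 1,760,489 required, 1,760,688 in favor — approved.
B: 3/4 of 13327965 = 9995973.75, rounded up to 9995974; 9,995,974 required, 9,992,014 in favor — not approved.
C: a majority of 1784730 is 892366; 892,366 required, 892,904 in favor — approved.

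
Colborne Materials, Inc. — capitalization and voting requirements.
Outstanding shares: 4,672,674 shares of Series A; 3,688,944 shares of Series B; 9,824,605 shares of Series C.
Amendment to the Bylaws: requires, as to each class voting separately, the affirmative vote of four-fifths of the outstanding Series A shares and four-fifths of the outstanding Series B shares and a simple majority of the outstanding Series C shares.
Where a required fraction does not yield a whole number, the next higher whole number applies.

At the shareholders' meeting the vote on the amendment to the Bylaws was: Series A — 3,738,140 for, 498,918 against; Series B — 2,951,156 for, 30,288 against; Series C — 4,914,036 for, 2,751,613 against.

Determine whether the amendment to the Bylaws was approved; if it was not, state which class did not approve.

Series A: 4/5 of 4672674 = 3738139.20, rounded up to 3738140; 3,738,140 required, 3,738,140 in favor — approved.
Series B: 4/5 of 3688944 = 2951155.20, rounded up to 2951156; 2,951,156 required, 2,951,156 in favor — approved.
Series C: a majority of 9824605 is 4912303; 4,912,303 required, 4,914,036 in favor — approved.

Approved — every class gave the required vote.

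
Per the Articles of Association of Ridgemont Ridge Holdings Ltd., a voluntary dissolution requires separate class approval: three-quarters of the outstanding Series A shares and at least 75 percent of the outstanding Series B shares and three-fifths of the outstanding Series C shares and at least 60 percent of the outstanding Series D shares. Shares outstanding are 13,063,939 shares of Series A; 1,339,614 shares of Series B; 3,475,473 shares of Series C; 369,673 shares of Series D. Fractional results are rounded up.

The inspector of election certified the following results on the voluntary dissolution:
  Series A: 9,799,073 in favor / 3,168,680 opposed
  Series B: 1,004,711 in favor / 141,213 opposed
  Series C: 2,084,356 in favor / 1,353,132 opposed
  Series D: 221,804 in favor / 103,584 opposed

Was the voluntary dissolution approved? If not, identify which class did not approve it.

Series A: 3/4 of 13063939 = 9797954.25, rounded up to 9797955; 9,797,955 required, 9,799,073 in favor — approved.
Series B: 3/4 of 1339614 = 1004710.50, rounded up to 1004711; 1,004,711 required, 1,004,711 in favor — approved.
Series C: 3/5 of 3475473 = 2085283.80, rounded up to 2085284; 2,085,284 required, 2,084,356 in favor — not approved.
Series D: 3/5 of 369673 = 221803.80, rounded up to 221804; 221,804 required, 221,804 in favor — approved.

Not approved — the Series C shares did not give the required vote.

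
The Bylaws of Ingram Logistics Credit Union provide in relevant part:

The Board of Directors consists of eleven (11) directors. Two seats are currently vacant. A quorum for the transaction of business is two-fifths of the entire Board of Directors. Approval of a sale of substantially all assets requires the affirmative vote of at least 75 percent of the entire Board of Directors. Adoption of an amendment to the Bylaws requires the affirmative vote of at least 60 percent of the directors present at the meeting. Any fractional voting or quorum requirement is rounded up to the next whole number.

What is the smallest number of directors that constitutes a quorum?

2/5 of 11 = 4.40, rounded up to 5.

5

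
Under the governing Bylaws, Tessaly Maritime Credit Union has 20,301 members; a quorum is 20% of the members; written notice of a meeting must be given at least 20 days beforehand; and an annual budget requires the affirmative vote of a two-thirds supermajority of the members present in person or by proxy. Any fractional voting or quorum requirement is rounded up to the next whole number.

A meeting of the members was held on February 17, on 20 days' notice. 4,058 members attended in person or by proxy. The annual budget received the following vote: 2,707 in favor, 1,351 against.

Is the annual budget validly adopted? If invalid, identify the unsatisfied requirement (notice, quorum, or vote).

Invalid — quorum requirement not satisfied.

Notice: 20 days given; 20 required. Satisfied.
Quorum: 20% of 20,301 = 4,060.20, rounded up to 4,061; 4,058 present. Not satisfied.
Vote: requires two-thirds of those present (4,058); 2/3 of 4058 = 2705.33, rounded up to 2706, so 2,706 needed; 2,707 in favor. Satisfied.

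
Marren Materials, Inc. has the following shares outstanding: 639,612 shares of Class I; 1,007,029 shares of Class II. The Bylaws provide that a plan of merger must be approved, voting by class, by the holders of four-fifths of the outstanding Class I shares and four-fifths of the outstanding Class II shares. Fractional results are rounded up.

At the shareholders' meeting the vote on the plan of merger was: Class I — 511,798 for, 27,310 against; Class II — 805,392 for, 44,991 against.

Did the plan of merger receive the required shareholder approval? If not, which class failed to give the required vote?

Not approved — the Class II shares did not give the required vote.

Class I: 4/5 of 639612 = 511689.60, rounded up to 511690; 511,690 required, 511,798 in favor — approved.
Class II: 4/5 of 1007029 = 805623.20, rounded up to 805624; 805,624 required, 805,392 in favor — not approved.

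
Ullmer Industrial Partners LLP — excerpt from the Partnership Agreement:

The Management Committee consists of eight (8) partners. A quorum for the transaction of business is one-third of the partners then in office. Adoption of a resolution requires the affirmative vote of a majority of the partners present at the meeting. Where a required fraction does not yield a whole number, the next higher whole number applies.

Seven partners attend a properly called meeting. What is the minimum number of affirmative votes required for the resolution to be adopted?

4

The resolution requires a majority of the partners present (7).
A majority of 7 is 4.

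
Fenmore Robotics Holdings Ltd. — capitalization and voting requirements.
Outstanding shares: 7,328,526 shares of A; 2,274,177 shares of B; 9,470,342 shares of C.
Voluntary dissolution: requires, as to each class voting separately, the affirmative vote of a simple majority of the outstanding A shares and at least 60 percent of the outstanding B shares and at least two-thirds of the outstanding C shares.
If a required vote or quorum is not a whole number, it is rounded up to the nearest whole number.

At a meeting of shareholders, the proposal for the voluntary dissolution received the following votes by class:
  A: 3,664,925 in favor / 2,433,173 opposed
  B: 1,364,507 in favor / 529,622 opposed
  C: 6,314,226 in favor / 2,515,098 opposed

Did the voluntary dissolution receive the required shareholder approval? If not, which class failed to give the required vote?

A: a majority of 7328526 is 3664264; 3,664,264 required, 3,664,925 in favor — approved.
B: 3/5 of 2274177 = 1364506.20, rounded up to 1364507; 1,364,507 required, 1,364,507 in favor — approved.
C: 2/3 of 9470342 = 6313561.33, rounded up to 6313562; 6,313,562 required, 6,314,226 in favor — approved.

Approved — every class gave the required vote.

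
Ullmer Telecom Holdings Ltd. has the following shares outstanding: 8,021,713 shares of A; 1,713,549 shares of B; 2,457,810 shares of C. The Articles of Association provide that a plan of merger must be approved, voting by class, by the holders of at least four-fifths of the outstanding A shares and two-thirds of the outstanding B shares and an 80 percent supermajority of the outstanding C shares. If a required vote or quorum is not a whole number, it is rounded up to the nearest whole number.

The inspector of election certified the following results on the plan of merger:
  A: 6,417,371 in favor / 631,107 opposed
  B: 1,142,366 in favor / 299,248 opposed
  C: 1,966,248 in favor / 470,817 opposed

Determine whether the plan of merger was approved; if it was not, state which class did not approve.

Approved — every class gave the required vote.

A: 4/5 of 8021713 = 6417370.40, rounded up to 6417371; 6,417,371 required, 6,417,371 in favor — approved.
B: 2/3 of 1713549 = 1142366; 1,142,366 required, 1,142,366 in favor — approved.
C: 4/5 of 2457810 = 1966248; 1,966,248 required, 1,966,248 in favor — approved.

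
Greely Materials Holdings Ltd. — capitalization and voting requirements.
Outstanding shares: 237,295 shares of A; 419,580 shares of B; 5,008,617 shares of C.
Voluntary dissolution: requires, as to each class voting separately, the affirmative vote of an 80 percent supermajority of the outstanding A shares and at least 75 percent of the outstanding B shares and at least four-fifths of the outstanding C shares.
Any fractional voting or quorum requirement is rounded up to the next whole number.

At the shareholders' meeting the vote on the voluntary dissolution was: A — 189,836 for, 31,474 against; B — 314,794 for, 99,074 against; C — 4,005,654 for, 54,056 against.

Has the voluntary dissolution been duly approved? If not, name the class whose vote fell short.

A: 4/5 of 237295 = 189836; 189,836 required, 189,836 in favor — approved.
B: 3/4 of 419580 = 314685; 314,685 required, 314,794 in favor — approved.
C: 4/5 of 5008617 = 4006893.60, rounded up to 4006894; 4,006,894 required, 4,005,654 in favor — not approved.

Not approved — the C shares did not give the required vote.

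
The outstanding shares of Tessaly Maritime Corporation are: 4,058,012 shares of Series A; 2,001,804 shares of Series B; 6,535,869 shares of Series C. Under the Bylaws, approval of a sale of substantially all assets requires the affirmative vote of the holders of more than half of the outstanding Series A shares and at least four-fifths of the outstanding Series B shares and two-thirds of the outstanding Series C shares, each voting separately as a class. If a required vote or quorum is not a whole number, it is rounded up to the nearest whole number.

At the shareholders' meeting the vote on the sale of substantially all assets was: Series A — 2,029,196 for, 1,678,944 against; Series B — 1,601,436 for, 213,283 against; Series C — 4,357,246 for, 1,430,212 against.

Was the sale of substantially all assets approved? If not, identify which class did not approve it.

Not approved — the Series B shares did not give the required vote.

Series A: a majority of 4058012 is 2029007; 2,029,007 required, 2,029,196 in favor — approved.
Series B: 4/5 of 2001804 = 1601443.20, rounded up to 1601444; 1,601,444 required, 1,601,436 in favor — not approved.
Series C: 2/3 of 6535869 = 4357246; 4,357,246 required, 4,357,246 in favor — approved.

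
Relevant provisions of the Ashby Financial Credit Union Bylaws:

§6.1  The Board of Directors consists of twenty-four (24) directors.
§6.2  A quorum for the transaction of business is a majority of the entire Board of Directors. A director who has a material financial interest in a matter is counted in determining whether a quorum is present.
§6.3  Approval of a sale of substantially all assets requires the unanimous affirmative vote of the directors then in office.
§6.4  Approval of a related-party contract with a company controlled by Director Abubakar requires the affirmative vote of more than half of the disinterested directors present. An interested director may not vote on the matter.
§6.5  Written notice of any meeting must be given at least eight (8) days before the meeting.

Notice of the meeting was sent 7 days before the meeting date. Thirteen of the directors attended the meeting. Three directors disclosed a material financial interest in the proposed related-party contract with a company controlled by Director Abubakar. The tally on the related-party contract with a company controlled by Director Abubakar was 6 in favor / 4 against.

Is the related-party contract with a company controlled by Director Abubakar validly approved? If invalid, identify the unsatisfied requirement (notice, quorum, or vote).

Notice: 7 days given; 8 required (7 < 8). Not satisfied.
Quorum: 13 present (interested directors count toward quorum); quorum is 13. Satisfied.
Vote: the related-party contract with a company controlled by Director Abubakar requires a majority of the disinterested directors present (13 − 3 = 10). A majority of 10 is 6, so 6 affirmative votes are needed; 6 voted in favor. Satisfied.

Invalid — notice requirement not satisfied.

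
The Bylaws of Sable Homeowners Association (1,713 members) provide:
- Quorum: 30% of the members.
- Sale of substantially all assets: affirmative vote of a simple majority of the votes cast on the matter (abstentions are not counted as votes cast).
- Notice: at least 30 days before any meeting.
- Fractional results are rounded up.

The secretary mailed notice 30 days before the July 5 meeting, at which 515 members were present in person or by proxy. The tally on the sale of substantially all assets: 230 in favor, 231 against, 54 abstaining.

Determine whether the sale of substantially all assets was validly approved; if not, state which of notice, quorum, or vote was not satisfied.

Invalid — vote requirement not satisfied.

Notice: 30 days given; 30 required. Satisfied.
Quorum: 30% of 1,713 = 513.90, rounded up to 514; 515 present. Satisfied.
Vote: requires a majority of the votes cast (515 − 54 abstaining = 461); a majority of 461 is 231, so 231 needed; 230 in favor. Not satisfied.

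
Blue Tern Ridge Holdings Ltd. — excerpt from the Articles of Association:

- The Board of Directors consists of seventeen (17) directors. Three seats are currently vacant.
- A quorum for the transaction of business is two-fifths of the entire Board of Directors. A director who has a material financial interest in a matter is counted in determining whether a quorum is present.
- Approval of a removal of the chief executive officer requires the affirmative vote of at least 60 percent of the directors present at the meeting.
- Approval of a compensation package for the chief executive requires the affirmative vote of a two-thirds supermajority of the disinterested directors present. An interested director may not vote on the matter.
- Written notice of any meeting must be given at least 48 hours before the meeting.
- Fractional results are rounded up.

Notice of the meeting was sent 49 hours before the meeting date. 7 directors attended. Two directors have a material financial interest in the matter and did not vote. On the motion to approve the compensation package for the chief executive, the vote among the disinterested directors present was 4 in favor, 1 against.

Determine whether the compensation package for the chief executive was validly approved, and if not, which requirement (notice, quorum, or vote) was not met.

Valid — all requirements satisfied.

Notice: 49 hours given; 48 required (49 ≥ 48). Satisfied.
Quorum: 7 present (interested directors count toward quorum); quorum is 7. Satisfied.
Vote: the compensation package for the chief executive requires two-thirds of the disinterested directors present (7 − 2 = 5). 2/3 of 5 = 3.33, rounded up to 4, so 4 affirmative votes are needed; 4 voted in favor. Satisfied.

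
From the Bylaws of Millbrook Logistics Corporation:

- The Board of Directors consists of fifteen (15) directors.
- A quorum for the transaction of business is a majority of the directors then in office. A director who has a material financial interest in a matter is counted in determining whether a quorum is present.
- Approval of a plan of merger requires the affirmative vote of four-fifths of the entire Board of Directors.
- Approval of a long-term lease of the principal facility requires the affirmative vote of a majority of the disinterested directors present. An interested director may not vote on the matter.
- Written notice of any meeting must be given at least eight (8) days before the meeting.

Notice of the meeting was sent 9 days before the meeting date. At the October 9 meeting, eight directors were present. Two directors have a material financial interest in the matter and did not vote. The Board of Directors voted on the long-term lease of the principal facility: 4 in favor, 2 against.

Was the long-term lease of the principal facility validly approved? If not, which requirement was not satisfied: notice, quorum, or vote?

Valid — all requirements satisfied.

Notice: 9 days given; 8 required (9 ≥ 8). Satisfied.
Quorum: 8 present (interested directors count toward quorum); quorum is 8. Satisfied.
Vote: the long-term lease of the principal facility requires a majority of the disinterested directors present (8 − 2 = 6). A majority of 6 is 4, so 4 affirmative votes are needed; 4 voted in favor. Satisfied.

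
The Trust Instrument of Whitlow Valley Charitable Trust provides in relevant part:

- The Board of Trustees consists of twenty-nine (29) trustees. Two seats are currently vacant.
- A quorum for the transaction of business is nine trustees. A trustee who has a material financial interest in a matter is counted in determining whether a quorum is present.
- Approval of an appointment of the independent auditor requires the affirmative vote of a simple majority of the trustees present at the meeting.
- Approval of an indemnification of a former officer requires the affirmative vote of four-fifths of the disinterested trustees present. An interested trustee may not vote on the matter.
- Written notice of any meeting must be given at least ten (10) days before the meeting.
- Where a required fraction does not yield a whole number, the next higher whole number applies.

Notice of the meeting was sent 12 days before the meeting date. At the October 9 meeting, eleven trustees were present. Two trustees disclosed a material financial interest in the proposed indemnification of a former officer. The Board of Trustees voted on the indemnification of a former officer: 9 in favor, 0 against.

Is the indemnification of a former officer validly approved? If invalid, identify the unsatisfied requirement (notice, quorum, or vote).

Notice: 12 days given; 10 required (12 ≥ 10). Satisfied.
Quorum: 11 present (interested trustees count toward quorum); quorum is 9. Satisfied.
Vote: the indemnification of a former officer requires four-fifths of the disinterested trustees present (11 − 2 = 9). 4/5 of 9 = 7.20, rounded up to 8, so 8 affirmative votes are needed; 9 voted in favor. Satisfied.

Valid — all requirements satisfied.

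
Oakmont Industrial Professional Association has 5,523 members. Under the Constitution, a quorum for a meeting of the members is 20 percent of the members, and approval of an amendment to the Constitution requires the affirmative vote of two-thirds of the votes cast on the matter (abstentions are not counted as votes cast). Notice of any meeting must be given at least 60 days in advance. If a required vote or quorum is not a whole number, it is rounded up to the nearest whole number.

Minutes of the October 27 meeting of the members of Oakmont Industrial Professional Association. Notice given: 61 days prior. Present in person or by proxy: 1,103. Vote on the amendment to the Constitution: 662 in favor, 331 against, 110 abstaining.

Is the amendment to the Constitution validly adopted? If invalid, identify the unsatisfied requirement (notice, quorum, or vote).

Invalid — quorum requirement not satisfied.

Notice: 61 days given; 60 required. Satisfied.
Quorum: 20% of 5,523 = 1,104.60, rounded up to 1,105; 1,103 present. Not satisfied.
Vote: requires two-thirds of the votes cast (1,103 − 110 abstaining = 993); 2/3 of 993 = 662, so 662 needed; 662 in favor. Satisfied.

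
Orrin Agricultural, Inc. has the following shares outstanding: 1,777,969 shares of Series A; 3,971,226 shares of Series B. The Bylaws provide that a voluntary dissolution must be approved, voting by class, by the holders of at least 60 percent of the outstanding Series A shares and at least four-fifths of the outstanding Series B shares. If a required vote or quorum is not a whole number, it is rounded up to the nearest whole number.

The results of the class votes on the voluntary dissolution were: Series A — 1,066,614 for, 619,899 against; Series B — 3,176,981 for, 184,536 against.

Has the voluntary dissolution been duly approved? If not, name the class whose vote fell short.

Series A: 3/5 of 1777969 = 1066781.40, rounded up to 1066782; 1,066,782 required, 1,066,614 in favor — not approved.
Series B: 4/5 of 3971226 = 3176980.80, rounded up to 3176981; 3,176,981 required, 3,176,981 in favor — approved.

Not approved — the Series A shares did not give the required vote.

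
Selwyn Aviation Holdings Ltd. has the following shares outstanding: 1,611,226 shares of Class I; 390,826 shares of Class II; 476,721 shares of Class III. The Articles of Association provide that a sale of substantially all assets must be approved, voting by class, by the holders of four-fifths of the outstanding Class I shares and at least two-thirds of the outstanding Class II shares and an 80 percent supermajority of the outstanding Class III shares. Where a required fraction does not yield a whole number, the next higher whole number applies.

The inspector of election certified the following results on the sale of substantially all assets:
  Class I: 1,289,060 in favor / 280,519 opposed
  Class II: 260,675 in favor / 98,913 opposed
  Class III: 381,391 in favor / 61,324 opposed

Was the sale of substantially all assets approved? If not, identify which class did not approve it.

Class I: 4/5 of 1611226 = 1288980.80, rounded up to 1288981; 1,288,981 required, 1,289,060 in favor — approved.
Class II: 2/3 of 390826 = 260550.67, rounded up to 260551; 260,551 required, 260,675 in favor — approved.
Class III: 4/5 of 476721 = 381376.80, rounded up to 381377; 381,377 required, 381,391 in favor — approved.

Approved — every class gave the required vote.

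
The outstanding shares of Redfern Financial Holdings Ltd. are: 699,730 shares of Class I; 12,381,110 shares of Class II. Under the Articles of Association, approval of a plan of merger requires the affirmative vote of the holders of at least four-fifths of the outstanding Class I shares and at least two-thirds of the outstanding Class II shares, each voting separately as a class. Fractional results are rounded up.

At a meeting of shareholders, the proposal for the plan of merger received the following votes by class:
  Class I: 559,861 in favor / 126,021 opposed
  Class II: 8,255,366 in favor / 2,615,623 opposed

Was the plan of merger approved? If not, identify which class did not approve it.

Approved — every class gave the required vote.

Class I: 4/5 of 699730 = 559784; 559,784 required, 559,861 in favor — approved.
Class II: 2/3 of 12381110 = 8254073.33, rounded up to 8254074; 8,254,074 required, 8,255,366 in favor — approved.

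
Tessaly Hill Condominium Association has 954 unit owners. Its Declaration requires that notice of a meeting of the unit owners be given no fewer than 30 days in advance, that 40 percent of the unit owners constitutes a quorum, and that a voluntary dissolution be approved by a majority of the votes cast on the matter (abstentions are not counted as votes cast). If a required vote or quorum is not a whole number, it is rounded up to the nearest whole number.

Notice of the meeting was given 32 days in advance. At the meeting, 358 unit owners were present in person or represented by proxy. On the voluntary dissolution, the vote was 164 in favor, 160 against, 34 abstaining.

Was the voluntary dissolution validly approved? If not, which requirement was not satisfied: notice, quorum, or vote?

Invalid — quorum requirement not satisfied.

Notice: 32 days given; 30 required. Satisfied.
Quorum: 40% of 954 = 381.60, rounded up to 382; 358 present. Not satisfied.
Vote: requires a majority of the votes cast (358 − 34 abstaining = 324); a majority of 324 is 163, so 163 needed; 164 in favor. Satisfied.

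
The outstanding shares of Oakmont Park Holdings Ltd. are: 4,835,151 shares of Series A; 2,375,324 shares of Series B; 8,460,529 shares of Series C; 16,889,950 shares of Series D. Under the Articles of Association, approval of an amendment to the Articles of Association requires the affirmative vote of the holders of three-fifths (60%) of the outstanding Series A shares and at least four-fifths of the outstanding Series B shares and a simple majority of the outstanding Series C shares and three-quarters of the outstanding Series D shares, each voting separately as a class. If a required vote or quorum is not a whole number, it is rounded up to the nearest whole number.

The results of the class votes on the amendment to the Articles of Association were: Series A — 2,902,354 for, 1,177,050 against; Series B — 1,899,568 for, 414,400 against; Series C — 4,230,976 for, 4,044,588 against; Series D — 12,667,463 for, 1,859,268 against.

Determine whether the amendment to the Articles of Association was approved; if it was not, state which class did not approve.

Not approved — the Series B shares did not give the required vote.

Series A: 3/5 of 4835151 = 2901090.60, rounded up to 2901091; 2,901,091 required, 2,902,354 in favor — approved.
Series B: 4/5 of 2375324 = 1900259.20, rounded up to 1900260; 1,900,260 required, 1,899,568 in favor — not approved.
Series C: a majority of 8460529 is 4230265; 4,230,265 required, 4,230,976 in favor — approved.
Series D: 3/4 of 16889950 = 12667462.50, rounded up to 12667463; 12,667,463 required, 12,667,463 in favor — approved.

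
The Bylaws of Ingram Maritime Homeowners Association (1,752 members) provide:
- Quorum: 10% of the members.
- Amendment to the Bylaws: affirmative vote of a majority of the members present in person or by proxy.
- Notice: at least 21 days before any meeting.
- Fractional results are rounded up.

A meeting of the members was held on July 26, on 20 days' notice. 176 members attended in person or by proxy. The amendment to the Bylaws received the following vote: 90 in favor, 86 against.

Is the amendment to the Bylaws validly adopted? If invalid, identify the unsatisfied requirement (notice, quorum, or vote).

Notice: 20 days given; 21 required. Not satisfied.
Quorum: 10% of 1,752 = 175.20, rounded up to 176; 176 present. Satisfied.
Vote: requires a majority of those present (176); a majority of 176 is 89, so 89 needed; 90 in favor. Satisfied.

Invalid — notice requirement not satisfied.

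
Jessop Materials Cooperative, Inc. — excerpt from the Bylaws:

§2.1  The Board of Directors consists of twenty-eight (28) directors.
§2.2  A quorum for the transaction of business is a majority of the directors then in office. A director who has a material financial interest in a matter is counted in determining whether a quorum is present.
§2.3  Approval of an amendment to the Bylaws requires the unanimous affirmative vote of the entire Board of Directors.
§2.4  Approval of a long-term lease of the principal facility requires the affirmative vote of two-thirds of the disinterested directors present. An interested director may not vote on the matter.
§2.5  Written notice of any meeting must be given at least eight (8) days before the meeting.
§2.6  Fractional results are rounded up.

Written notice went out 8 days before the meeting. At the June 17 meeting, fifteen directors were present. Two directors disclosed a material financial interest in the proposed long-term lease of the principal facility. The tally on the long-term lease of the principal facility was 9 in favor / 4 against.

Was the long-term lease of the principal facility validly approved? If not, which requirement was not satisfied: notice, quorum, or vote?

Notice: 8 days given; 8 required (8 ≥ 8). Satisfied.
Quorum: 15 present (interested directors count toward quorum); quorum is 15. Satisfied.
Vote: the long-term lease of the principal facility requires two-thirds of the disinterested directors present (15 − 2 = 13). 2/3 of 13 = 8.67, rounded up to 9, so 9 affirmative votes are needed; 9 voted in favor. Satisfied.

Valid — all requirements satisfied.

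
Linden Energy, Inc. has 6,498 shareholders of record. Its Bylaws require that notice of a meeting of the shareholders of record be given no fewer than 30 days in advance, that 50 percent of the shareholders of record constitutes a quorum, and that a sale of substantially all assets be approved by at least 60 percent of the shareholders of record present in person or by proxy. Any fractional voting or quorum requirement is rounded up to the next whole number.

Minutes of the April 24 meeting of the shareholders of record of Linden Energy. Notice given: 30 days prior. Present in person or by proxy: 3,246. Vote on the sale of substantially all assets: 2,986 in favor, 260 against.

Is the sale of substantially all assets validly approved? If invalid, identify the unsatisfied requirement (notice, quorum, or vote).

Notice: 30 days given; 30 required. Satisfied.
Quorum: 50% of 6,498 = 3,249; 3,246 present. Not satisfied.
Vote: requires three-fifths of those present (3,246); 3/5 of 3246 = 1947.60, rounded up to 1948, so 1,948 needed; 2,986 in favor. Satisfied.

Invalid — quorum requirement not satisfied.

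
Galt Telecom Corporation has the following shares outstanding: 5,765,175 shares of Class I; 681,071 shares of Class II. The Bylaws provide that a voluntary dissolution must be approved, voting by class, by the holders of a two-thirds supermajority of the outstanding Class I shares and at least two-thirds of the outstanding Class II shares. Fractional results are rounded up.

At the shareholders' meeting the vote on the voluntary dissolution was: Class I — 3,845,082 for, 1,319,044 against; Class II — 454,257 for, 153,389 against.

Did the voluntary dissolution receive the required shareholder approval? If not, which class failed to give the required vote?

Class I: 2/3 of 5765175 = 3843450; 3,843,450 required, 3,845,082 in favor — approved.
Class II: 2/3 of 681071 = 454047.33, rounded up to 454048; 454,048 required, 454,257 in favor — approved.

Approved — every class gave the required vote.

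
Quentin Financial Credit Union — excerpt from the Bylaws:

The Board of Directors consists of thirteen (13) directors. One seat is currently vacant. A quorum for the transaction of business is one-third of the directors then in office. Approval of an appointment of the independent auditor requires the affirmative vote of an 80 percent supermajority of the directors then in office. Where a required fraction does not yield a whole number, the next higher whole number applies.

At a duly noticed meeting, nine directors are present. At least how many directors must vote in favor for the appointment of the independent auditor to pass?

10

The appointment of the independent auditor requires four-fifths of the directors then in office (12).
4/5 of 12 = 9.60, rounded up to 10.
(Only 9 can vote, so the appointment of the independent auditor cannot pass at this meeting, but the required vote is still 10.)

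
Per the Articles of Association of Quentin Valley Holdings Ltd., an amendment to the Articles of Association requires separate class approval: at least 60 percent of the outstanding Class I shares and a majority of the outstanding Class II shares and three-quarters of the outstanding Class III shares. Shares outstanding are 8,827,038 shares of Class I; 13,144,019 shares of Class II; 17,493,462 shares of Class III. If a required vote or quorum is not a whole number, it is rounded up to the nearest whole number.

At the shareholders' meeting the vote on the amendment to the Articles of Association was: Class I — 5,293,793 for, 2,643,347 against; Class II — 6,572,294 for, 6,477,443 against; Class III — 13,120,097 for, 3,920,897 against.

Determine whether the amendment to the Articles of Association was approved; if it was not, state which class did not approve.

Class I: 3/5 of 8827038 = 5296222.80, rounded up to 5296223; 5,296,223 required, 5,293,793 in favor — not approved.
Class II: a majority of 13144019 is 6572010; 6,572,010 required, 6,572,294 in favor — approved.
Class III: 3/4 of 17493462 = 13120096.50, rounded up to 13120097; 13,120,097 required, 13,120,097 in favor — approved.

Not approved — the Class I shares did not give the required vote.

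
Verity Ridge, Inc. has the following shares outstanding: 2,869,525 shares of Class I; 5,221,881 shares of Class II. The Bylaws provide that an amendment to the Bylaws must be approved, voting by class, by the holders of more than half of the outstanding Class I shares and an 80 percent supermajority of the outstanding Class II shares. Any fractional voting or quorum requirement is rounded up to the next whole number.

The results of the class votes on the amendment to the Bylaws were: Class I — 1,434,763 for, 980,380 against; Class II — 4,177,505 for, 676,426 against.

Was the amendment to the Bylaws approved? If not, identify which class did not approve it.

Approved — every class gave the required vote.

Class I: a majority of 2869525 is 1434763; 1,434,763 required, 1,434,763 in favor — approved.
Class II: 4/5 of 5221881 = 4177504.80, rounded up to 4177505; 4,177,505 required, 4,177,505 in favor — approved.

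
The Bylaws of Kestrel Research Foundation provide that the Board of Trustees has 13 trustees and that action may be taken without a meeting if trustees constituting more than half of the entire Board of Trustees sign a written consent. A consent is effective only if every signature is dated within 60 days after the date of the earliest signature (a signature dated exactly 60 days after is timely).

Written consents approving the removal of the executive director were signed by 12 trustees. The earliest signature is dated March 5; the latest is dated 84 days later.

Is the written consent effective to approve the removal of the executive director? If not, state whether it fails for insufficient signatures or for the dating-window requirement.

Signatures required: more than half of 13 — a majority of 13 is 7, so 7 needed; 12 signed. Sufficient.
Dating window: the latest signature is 84 days after the earliest; the limit is 60 days. Outside the window.

Not effective — dating-window requirement not satisfied.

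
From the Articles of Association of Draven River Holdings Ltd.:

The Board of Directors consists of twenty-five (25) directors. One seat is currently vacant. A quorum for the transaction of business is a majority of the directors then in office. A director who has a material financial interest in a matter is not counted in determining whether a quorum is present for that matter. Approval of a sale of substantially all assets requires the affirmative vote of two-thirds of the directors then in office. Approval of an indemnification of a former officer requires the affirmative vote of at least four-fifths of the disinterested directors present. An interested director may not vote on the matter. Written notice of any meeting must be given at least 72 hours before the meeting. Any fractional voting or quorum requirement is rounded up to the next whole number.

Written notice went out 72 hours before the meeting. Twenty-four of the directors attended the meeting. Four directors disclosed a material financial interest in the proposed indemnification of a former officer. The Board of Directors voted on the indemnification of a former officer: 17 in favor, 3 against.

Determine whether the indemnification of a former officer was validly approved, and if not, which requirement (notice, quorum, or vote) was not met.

Notice: 72 hours given; 72 required (72 ≥ 72). Satisfied.
Quorum: 24 present, but the 4 interested directors do not count, leaving 20. Quorum is 13. Satisfied.
Vote: the indemnification of a former officer requires four-fifths of the disinterested directors present (24 − 4 = 20). 4/5 of 20 = 16, so 16 affirmative votes are needed; 17 voted in favor. Satisfied.

Valid — all requirements satisfied.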